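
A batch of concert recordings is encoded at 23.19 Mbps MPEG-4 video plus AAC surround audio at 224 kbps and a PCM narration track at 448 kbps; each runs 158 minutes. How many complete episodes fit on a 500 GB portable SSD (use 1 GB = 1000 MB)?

158 min = 9480 s
Audio total: 224 + 448 = 672 kbps = 0.672 Mbps.
Total bitrate: 23.862 Mbps.
Per item: 23.862 Mbps × 9480 s = 226,212 Mb = 28,276 MB.
Capacity: 500 GB = 4,000,000 Mb; 17.68 items → 17 complete.

17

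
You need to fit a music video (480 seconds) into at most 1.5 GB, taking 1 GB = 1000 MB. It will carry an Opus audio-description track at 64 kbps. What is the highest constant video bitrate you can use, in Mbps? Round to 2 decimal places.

Budget: 1.5 GB = 12000.0 Mb.
Total bitrate budget: 12000.0 Mb / 480 s = 25.000 Mbps.
Audio: 64 kbps = 0.064 Mbps.
Video: 25.000 − 0.064 = 24.936 Mbps.

24.94 Mbps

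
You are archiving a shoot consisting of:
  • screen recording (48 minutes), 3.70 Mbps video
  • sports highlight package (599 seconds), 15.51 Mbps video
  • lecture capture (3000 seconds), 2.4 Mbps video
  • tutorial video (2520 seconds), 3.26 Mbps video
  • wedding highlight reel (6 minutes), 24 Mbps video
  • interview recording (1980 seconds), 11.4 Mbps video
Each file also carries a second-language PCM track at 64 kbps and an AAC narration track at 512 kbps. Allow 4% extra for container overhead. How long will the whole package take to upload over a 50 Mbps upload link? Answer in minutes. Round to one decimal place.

25.3 minutes

Audio total: 64 + 512 = 576 kbps = 0.576 Mbps.
screen recording: 4.276 Mbps × 2880 s × 1.04 = 12807.5 Mb
sports highlight package: 16.086 Mbps × 599 s × 1.04 = 10020.9 Mb
lecture capture: 2.976 Mbps × 3000 s × 1.04 = 9285.1 Mb
tutorial video: 3.836 Mbps × 2520 s × 1.04 = 10053.4 Mb
wedding highlight reel: 24.576 Mbps × 360 s × 1.04 = 9201.3 Mb
interview recording: 11.976 Mbps × 1980 s × 1.04 = 24661.0 Mb
Total: 76029.2 Mb = 9503.6 MB.
At 50 Mbps: 76029.2 / 50 = 1521 s ≈ 25.3 minutes.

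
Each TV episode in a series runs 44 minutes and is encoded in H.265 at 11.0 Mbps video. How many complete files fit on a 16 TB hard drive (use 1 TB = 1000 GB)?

4407

44 min = 2640 s
Per item: 11.000 Mbps × 2640 s = 29,040 Mb = 3,630 MB.
Capacity: 16 TB = 128,000,000 Mb; 4407.71 items → 4407 complete.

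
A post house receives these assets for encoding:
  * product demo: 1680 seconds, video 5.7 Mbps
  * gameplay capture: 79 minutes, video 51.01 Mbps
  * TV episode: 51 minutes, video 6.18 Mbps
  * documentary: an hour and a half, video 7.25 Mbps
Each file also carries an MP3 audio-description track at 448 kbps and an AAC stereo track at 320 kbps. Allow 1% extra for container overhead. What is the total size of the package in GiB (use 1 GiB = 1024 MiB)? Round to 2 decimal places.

37.73 GiB

Audio total: 448 + 320 = 768 kbps = 0.768 Mbps.
product demo: 6.468 Mbps × 1680 s × 1.01 = 10974.9 Mb
gameplay capture: 51.778 Mbps × 4740 s × 1.01 = 247882.0 Mb
TV episode: 6.948 Mbps × 3060 s × 1.01 = 21473.5 Mb
documentary: 8.018 Mbps × 5400 s × 1.01 = 43730.2 Mb
Total: 324060.6 Mb = 40507.6 MB.
= 37.73 GiB.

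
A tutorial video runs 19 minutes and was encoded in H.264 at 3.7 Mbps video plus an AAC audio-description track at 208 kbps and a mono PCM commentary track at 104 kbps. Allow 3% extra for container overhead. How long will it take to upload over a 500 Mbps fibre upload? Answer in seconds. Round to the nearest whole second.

19 min = 1140 s
Audio total: 208 + 104 = 312 kbps = 0.312 Mbps.
Total bitrate: 4.012 Mbps.
File: 4.012 Mbps × 1140 s = 4573.7 Mb.
With 3% container overhead: ×1.03. → 4710.9 Mb.
At 500 Mbps: 4710.9 / 500 = 9.4 s ≈ 9.42 seconds.

9 seconds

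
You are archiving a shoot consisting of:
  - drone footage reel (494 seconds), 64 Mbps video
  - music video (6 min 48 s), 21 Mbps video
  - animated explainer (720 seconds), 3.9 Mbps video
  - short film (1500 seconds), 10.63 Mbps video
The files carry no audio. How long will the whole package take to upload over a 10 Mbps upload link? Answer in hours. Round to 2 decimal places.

drone footage reel: 64.000 Mbps × 494 s = 31616.0 Mb
music video: 21.000 Mbps × 408 s = 8568.0 Mb
animated explainer: 3.900 Mbps × 720 s = 2808.0 Mb
short film: 10.630 Mbps × 1500 s = 15945.0 Mb
Total: 58937.0 Mb = 7367.1 MB.
At 10 Mbps: 58937.0 / 10 = 5894 s ≈ 1.64 hours.

1.64 hours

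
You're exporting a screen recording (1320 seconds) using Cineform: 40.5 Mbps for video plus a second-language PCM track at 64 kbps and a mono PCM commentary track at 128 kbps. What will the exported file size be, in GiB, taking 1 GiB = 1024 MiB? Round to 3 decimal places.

6.253 GiB

Audio total: 64 + 128 = 192 kbps = 0.192 Mbps.
Total bitrate: 40.5 + 0.192 = 40.692 Mbps.
Stream data: 40.692 Mbps × 1320 s = 53713.4 Mb.
53,713 Mb = 6,714,180,000 bytes ÷ 1,073,741,824 = 6.253 GiB.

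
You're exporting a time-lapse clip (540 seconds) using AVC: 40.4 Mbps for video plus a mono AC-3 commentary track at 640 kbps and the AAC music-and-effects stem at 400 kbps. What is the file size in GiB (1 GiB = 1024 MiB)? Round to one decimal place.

Audio total: 640 + 400 = 1040 kbps = 1.040 Mbps.
Total bitrate: 40.4 + 1.040 = 41.440 Mbps.
Stream data: 41.440 Mbps × 540 s = 22377.6 Mb.
22,378 Mb = 2,797,200,000 bytes ÷ 1,073,741,824 = 2.605 GiB.

2.6 GiB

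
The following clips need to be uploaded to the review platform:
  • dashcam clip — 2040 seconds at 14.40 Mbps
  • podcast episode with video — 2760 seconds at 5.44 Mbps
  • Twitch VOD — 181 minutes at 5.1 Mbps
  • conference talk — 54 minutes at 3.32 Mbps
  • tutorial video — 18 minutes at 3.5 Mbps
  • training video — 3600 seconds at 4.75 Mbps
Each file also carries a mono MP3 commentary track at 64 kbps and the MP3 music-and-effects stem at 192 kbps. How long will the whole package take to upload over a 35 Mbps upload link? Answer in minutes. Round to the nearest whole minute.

65 minutes

Audio total: 64 + 192 = 256 kbps = 0.256 Mbps.
dashcam clip: 14.656 Mbps × 2040 s = 29898.2 Mb
podcast episode with video: 5.696 Mbps × 2760 s = 15721.0 Mb
Twitch VOD: 5.356 Mbps × 10860 s = 58166.2 Mb
conference talk: 3.576 Mbps × 3240 s = 11586.2 Mb
tutorial video: 3.756 Mbps × 1080 s = 4056.5 Mb
training video: 5.006 Mbps × 3600 s = 18021.6 Mb
Total: 137449.7 Mb = 17181.2 MB.
At 35 Mbps: 137449.7 / 35 = 3927 s ≈ 65.5 minutes.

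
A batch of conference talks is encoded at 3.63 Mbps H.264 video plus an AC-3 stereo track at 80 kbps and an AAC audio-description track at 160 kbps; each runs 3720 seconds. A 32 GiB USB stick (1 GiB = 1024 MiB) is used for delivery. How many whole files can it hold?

Audio total: 80 + 160 = 240 kbps = 0.240 Mbps.
Total bitrate: 3.870 Mbps.
Per item: 3.870 Mbps × 3720 s = 14,396 Mb = 1,800 MB.
Capacity: 32 GiB = 274,878 Mb; 19.09 items → 19 complete.

19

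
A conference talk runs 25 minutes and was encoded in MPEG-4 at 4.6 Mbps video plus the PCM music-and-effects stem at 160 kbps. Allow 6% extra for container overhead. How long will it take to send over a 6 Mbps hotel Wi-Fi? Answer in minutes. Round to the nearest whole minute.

21 minutes

25 min = 1500 s
Audio: 160 kbps = 0.160 Mbps.
Total bitrate: 4.760 Mbps.
File: 4.760 Mbps × 1500 s = 7140.0 Mb.
With 6% container overhead: ×1.06. → 7568.4 Mb.
At 6 Mbps: 7568.4 / 6 = 1261.4 s ≈ 21 minutes.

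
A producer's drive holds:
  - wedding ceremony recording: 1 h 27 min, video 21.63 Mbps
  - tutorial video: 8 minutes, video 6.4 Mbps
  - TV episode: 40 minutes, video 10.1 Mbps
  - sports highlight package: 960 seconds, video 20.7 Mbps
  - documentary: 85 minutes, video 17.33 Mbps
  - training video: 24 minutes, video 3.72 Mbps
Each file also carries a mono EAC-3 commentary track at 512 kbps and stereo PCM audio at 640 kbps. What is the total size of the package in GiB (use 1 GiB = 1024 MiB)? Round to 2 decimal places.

31.64 GiB

Audio total: 512 + 640 = 1152 kbps = 1.152 Mbps.
wedding ceremony recording: 22.782 Mbps × 5220 s = 118922.0 Mb
tutorial video: 7.552 Mbps × 480 s = 3625.0 Mb
TV episode: 11.252 Mbps × 2400 s = 27004.8 Mb
sports highlight package: 21.852 Mbps × 960 s = 20977.9 Mb
documentary: 18.482 Mbps × 5100 s = 94258.2 Mb
training video: 4.872 Mbps × 1440 s = 7015.7 Mb
Total: 271803.6 Mb = 33975.4 MB.
= 31.64 GiB.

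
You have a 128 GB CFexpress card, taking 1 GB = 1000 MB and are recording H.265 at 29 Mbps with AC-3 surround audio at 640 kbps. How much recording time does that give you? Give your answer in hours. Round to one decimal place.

9.6 hours

Audio: 640 kbps = 0.640 Mbps.
Total bitrate: 29 + 0.640 = 29.640 Mbps.
Capacity: 128 GB = 1,024,000 Mb.
Recording time: 1,024,000 / 29.640 = 34,548 s ≈ 9.60 hours.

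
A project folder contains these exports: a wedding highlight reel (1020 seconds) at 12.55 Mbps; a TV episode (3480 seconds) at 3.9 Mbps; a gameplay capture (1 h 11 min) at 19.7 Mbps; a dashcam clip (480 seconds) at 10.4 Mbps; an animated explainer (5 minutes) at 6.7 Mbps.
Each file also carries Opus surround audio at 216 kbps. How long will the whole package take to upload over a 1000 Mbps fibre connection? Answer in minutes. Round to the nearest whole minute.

Audio: 216 kbps = 0.216 Mbps.
wedding highlight reel: 12.766 Mbps × 1020 s = 13021.3 Mb
TV episode: 4.116 Mbps × 3480 s = 14323.7 Mb
gameplay capture: 19.916 Mbps × 4260 s = 84842.2 Mb
dashcam clip: 10.616 Mbps × 480 s = 5095.7 Mb
animated explainer: 6.916 Mbps × 300 s = 2074.8 Mb
Total: 119357.6 Mb = 14919.7 MB.
At 1000 Mbps: 119357.6 / 1000 = 119 s ≈ 1.99 minutes.

2 minutes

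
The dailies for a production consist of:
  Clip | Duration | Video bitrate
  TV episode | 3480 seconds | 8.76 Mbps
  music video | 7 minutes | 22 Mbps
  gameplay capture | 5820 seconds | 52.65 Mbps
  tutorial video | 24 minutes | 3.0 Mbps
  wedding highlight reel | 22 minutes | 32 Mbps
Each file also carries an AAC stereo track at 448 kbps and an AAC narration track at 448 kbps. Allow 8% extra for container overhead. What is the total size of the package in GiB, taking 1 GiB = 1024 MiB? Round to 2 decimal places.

50.78 GiB

Audio total: 448 + 448 = 896 kbps = 0.896 Mbps.
TV episode: 9.656 Mbps × 3480 s × 1.08 = 36291.1 Mb
music video: 22.896 Mbps × 420 s × 1.08 = 10385.6 Mb
gameplay capture: 53.546 Mbps × 5820 s × 1.08 = 336568.7 Mb
tutorial video: 3.896 Mbps × 1440 s × 1.08 = 6059.1 Mb
wedding highlight reel: 32.896 Mbps × 1320 s × 1.08 = 46896.5 Mb
Total: 436201.1 Mb = 54525.1 MB.
= 50.78 GiB.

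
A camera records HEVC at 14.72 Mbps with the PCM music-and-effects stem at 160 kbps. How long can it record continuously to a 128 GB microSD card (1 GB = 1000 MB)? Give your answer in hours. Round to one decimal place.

Audio: 160 kbps = 0.160 Mbps.
Total bitrate: 14.72 + 0.160 = 14.880 Mbps.
Capacity: 128 GB = 1,024,000 Mb.
Recording time: 1,024,000 / 14.880 = 68,817 s ≈ 19.1 hours.

19.1 hours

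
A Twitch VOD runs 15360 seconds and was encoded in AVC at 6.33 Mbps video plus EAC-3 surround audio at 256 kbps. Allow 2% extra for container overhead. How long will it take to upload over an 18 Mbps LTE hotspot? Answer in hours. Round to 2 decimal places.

1.59 hours

Audio: 256 kbps = 0.256 Mbps.
Total bitrate: 6.586 Mbps.
File: 6.586 Mbps × 15360 s = 101161.0 Mb.
With 2% container overhead: ×1.02. → 103184.2 Mb.
At 18 Mbps: 103184.2 / 18 = 5732.5 s ≈ 1.59 hours.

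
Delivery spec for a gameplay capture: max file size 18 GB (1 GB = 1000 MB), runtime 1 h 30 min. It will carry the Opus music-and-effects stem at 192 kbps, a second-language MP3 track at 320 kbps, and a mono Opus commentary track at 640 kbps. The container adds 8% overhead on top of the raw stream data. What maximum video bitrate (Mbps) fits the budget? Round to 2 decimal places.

Budget: 18 GB = 144000.0 Mb.
Stream payload after overhead: 144000.0 / 1.08 = 133333.3 Mb.
1 h 30 min = 90 min = 5400 s
Total bitrate budget: 133333.3 Mb / 5400 s = 24.691 Mbps.
Audio total: 192 + 320 + 640 = 1152 kbps = 1.152 Mbps.
Video: 24.691 − 1.152 = 23.539 Mbps.

23.54 Mbps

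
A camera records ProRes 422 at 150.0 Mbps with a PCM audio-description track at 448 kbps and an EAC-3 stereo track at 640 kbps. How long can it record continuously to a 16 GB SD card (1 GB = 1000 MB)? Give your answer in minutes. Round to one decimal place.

Audio total: 448 + 640 = 1088 kbps = 1.088 Mbps.
Total bitrate: 150.0 + 1.088 = 151.088 Mbps.
Capacity: 16 GB = 128,000 Mb.
Recording time: 128,000 / 151.088 = 847.2 s ≈ 14.1 minutes.

14.1 minutes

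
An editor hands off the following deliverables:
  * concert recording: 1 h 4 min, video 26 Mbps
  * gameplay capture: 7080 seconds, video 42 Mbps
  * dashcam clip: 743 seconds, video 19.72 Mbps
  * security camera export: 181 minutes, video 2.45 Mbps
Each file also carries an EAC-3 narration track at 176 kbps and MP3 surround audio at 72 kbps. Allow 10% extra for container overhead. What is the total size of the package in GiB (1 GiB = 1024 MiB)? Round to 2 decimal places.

56.86 GiB

Audio total: 176 + 72 = 248 kbps = 0.248 Mbps.
concert recording: 26.248 Mbps × 3840 s × 1.10 = 110871.6 Mb
gameplay capture: 42.248 Mbps × 7080 s × 1.10 = 329027.4 Mb
dashcam clip: 19.968 Mbps × 743 s × 1.10 = 16319.8 Mb
security camera export: 2.698 Mbps × 10860 s × 1.10 = 32230.3 Mb
Total: 488449.1 Mb = 61056.1 MB.
= 56.86 GiB.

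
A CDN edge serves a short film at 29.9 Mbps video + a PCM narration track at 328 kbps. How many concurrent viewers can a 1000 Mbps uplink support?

33

Audio: 328 kbps = 0.328 Mbps.
Per-viewer media rate: 30.228 Mbps.
1000 Mbps = 1,000 Mbps; 1,000 / 30.228 = 33.08 → 33 viewers.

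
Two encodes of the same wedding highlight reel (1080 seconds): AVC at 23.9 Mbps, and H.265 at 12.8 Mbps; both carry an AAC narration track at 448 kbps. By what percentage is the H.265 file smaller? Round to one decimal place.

45.6%

Audio: 448 kbps = 0.448 Mbps.
AVC: 24.348 Mbps × 1080 s = 26295.8 Mb = 3.061 GiB.
H.265: 13.248 Mbps × 1080 s = 14307.8 Mb = 1.666 GiB.
Reduction: (1 − 1.666/3.061) × 100 = 45.59%.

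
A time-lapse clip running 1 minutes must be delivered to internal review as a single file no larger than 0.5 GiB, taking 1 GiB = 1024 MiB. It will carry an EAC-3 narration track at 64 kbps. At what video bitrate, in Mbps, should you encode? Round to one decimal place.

71.5 Mbps

Budget: 0.5 GiB = 4295.0 Mb.
Total bitrate budget: 4295.0 Mb / 60 s = 71.583 Mbps.
Audio: 64 kbps = 0.064 Mbps.
Video: 71.583 − 0.064 = 71.519 Mbps.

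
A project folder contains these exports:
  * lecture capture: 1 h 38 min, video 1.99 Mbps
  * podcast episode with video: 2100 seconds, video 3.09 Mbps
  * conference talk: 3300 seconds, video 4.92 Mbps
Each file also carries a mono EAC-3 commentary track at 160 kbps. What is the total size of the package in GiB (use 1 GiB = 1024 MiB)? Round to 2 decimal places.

4.22 GiB

Audio: 160 kbps = 0.160 Mbps.
lecture capture: 2.150 Mbps × 5880 s = 12642.0 Mb
podcast episode with video: 3.250 Mbps × 2100 s = 6825.0 Mb
conference talk: 5.080 Mbps × 3300 s = 16764.0 Mb
Total: 36231.0 Mb = 4528.9 MB.
= 4.218 GiB.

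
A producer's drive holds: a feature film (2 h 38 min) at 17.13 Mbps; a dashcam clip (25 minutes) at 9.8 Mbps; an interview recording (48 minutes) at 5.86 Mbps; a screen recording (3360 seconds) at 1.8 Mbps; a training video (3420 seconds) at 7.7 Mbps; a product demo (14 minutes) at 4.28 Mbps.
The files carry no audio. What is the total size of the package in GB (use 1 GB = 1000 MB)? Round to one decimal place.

feature film: 17.130 Mbps × 9480 s = 162392.4 Mb
dashcam clip: 9.800 Mbps × 1500 s = 14700.0 Mb
interview recording: 5.860 Mbps × 2880 s = 16876.8 Mb
screen recording: 1.800 Mbps × 3360 s = 6048.0 Mb
training video: 7.700 Mbps × 3420 s = 26334.0 Mb
product demo: 4.280 Mbps × 840 s = 3595.2 Mb
Total: 229946.4 Mb = 28743.3 MB.
= 28.74 GB.

28.7 GB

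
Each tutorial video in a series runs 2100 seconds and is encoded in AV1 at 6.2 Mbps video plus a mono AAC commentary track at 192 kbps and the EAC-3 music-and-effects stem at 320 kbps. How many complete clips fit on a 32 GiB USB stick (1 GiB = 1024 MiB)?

19

Audio total: 192 + 320 = 512 kbps = 0.512 Mbps.
Total bitrate: 6.712 Mbps.
Per item: 6.712 Mbps × 2100 s = 14,095 Mb = 1,762 MB.
Capacity: 32 GiB = 274,878 Mb; 19.50 items → 19 complete.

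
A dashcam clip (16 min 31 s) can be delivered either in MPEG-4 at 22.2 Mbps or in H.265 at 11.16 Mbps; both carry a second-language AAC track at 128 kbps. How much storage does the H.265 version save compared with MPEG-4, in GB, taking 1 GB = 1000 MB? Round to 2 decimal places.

1.37 GB

16 min 31 s = 991 s
Audio: 128 kbps = 0.128 Mbps.
MPEG-4: 22.328 Mbps × 991 s = 22127.0 Mb = 2.766 GB.
H.265: 11.288 Mbps × 991 s = 11186.4 Mb = 1.398 GB.
Saving: 2.766 − 1.398 = 1.368 GB.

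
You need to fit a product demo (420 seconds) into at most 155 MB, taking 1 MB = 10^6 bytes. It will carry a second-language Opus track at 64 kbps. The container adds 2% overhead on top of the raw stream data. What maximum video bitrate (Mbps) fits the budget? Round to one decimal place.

2.8 Mbps

Budget: 155 MB = 1240.0 Mb.
Stream payload after overhead: 1240.0 / 1.02 = 1215.7 Mb.
Total bitrate budget: 1215.7 Mb / 420 s = 2.894 Mbps.
Audio: 64 kbps = 0.064 Mbps.
Video: 2.894 − 0.064 = 2.830 Mbps.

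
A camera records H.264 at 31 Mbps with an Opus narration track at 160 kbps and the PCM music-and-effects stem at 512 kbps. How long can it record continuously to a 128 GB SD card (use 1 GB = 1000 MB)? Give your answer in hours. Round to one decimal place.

Audio total: 160 + 512 = 672 kbps = 0.672 Mbps.
Total bitrate: 31 + 0.672 = 31.672 Mbps.
Capacity: 128 GB = 1,024,000 Mb.
Recording time: 1,024,000 / 31.672 = 32,331 s ≈ 8.98 hours.

9.0 hours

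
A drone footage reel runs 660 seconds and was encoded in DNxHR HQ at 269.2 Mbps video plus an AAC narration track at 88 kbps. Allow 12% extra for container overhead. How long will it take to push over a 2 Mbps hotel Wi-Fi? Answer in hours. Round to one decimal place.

Audio: 88 kbps = 0.088 Mbps.
Total bitrate: 269.288 Mbps.
File: 269.288 Mbps × 660 s = 177730.1 Mb.
With 12% container overhead: ×1.12. → 199057.7 Mb.
At 2 Mbps: 199057.7 / 2 = 99528.8 s ≈ 27.6 hours.

27.6 hours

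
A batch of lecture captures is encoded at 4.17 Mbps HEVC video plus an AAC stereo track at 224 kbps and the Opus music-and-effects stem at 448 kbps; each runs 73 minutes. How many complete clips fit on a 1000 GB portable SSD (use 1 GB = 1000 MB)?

377

73 min = 4380 s
Audio total: 224 + 448 = 672 kbps = 0.672 Mbps.
Total bitrate: 4.842 Mbps.
Per item: 4.842 Mbps × 4380 s = 21,208 Mb = 2,651 MB.
Capacity: 1000 GB = 8,000,000 Mb; 377.22 items → 377 complete.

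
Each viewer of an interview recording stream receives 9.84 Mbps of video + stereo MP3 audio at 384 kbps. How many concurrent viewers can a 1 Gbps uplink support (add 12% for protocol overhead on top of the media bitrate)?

87

Audio: 384 kbps = 0.384 Mbps.
Per-viewer media rate: 10.224 Mbps.
On the wire with 12% overhead: 11.451 Mbps.
1 Gbps = 1,000 Mbps; 1,000 / 11.451 = 87.33 → 87 viewers.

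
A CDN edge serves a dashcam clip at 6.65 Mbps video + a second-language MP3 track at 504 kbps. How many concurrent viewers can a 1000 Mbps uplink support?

139

Audio: 504 kbps = 0.504 Mbps.
Per-viewer media rate: 7.154 Mbps.
1000 Mbps = 1,000 Mbps; 1,000 / 7.154 = 139.78 → 139 viewers.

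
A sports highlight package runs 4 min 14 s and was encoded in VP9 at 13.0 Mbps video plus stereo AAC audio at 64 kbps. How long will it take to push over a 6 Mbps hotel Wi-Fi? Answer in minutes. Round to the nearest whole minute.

4 min 14 s = 254 s
Audio: 64 kbps = 0.064 Mbps.
Total bitrate: 13.064 Mbps.
File: 13.064 Mbps × 254 s = 3318.3 Mb.
At 6 Mbps: 3318.3 / 6 = 553.0 s ≈ 9.22 minutes.

9 minutes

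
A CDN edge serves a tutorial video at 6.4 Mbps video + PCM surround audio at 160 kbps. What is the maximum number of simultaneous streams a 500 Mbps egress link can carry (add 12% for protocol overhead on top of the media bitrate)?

Audio: 160 kbps = 0.160 Mbps.
Per-viewer media rate: 6.560 Mbps.
On the wire with 12% overhead: 7.347 Mbps.
500 Mbps = 500.0 Mbps; 500.0 / 7.347 = 68.05 → 68 viewers.

68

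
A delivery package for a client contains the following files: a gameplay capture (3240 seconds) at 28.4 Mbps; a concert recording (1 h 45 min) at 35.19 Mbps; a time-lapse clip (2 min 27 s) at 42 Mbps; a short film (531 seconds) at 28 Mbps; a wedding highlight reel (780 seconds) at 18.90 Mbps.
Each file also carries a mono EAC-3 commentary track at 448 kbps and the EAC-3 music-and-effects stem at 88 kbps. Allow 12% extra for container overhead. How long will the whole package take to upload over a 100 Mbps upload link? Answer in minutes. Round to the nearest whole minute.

Audio total: 448 + 88 = 536 kbps = 0.536 Mbps.
gameplay capture: 28.936 Mbps × 3240 s × 1.12 = 105003.0 Mb
concert recording: 35.726 Mbps × 6300 s × 1.12 = 252082.7 Mb
time-lapse clip: 42.536 Mbps × 147 s × 1.12 = 7003.1 Mb
short film: 28.536 Mbps × 531 s × 1.12 = 16970.9 Mb
wedding highlight reel: 19.436 Mbps × 780 s × 1.12 = 16979.3 Mb
Total: 398039.0 Mb = 49754.9 MB.
At 100 Mbps: 398039.0 / 100 = 3980 s ≈ 66.3 minutes.

66 minutes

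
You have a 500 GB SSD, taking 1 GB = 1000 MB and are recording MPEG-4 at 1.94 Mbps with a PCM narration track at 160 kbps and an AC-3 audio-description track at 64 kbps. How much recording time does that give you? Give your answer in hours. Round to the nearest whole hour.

513 hours

Audio total: 160 + 64 = 224 kbps = 0.224 Mbps.
Total bitrate: 1.94 + 0.224 = 2.164 Mbps.
Capacity: 500 GB = 4,000,000 Mb.
Recording time: 4,000,000 / 2.164 = 1,848,429 s ≈ 513 hours.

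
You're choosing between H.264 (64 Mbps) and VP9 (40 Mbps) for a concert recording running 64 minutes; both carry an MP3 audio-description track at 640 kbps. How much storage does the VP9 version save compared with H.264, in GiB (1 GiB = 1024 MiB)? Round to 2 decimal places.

10.73 GiB

64 min = 3840 s
Audio: 640 kbps = 0.640 Mbps.
H.264: 64.640 Mbps × 3840 s = 248217.6 Mb = 28.896 GiB.
VP9: 40.640 Mbps × 3840 s = 156057.6 Mb = 18.167 GiB.
Saving: 28.896 − 18.167 = 10.729 GiB.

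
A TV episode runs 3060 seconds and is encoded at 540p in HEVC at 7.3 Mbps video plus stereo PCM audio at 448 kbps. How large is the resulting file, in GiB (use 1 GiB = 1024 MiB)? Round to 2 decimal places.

2.76 GiB

Audio: 448 kbps = 0.448 Mbps.
Total bitrate: 7.3 + 0.448 = 7.748 Mbps.
Stream data: 7.748 Mbps × 3060 s = 23708.9 Mb.
23,709 Mb = 2,963,610,000 bytes ÷ 1,073,741,824 = 2.760 GiB.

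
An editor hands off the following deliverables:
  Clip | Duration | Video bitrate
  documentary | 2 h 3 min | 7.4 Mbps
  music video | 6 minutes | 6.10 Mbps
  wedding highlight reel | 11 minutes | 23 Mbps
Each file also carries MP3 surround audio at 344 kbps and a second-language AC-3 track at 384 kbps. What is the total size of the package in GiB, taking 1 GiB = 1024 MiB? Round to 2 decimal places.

Audio total: 344 + 384 = 728 kbps = 0.728 Mbps.
documentary: 8.128 Mbps × 7380 s = 59984.6 Mb
music video: 6.828 Mbps × 360 s = 2458.1 Mb
wedding highlight reel: 23.728 Mbps × 660 s = 15660.5 Mb
Total: 78103.2 Mb = 9762.9 MB.
= 9.092 GiB.

9.09 GiB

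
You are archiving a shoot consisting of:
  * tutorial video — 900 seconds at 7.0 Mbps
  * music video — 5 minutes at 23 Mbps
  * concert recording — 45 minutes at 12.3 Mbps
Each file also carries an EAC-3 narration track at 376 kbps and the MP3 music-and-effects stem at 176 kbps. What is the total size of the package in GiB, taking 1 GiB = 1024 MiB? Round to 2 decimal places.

5.65 GiB

Audio total: 376 + 176 = 552 kbps = 0.552 Mbps.
tutorial video: 7.552 Mbps × 900 s = 6796.8 Mb
music video: 23.552 Mbps × 300 s = 7065.6 Mb
concert recording: 12.852 Mbps × 2700 s = 34700.4 Mb
Total: 48562.8 Mb = 6070.4 MB.
= 5.653 GiB.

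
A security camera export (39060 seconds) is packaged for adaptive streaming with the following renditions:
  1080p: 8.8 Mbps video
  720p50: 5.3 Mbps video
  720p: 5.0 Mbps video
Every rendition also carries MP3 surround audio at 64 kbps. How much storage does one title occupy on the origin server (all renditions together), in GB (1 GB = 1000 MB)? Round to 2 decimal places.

Audio: 64 kbps = 0.064 Mbps.
Sum of rendition bitrates: (8.8+0.064) + (5.3+0.064) + (5.0+0.064) = 19.292 Mbps.
× 39060 s = 753,546 Mb = 94,193 MB = 94.19 GB.

94.19 GB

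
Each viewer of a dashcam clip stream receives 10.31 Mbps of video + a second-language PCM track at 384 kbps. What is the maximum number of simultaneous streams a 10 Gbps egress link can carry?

Audio: 384 kbps = 0.384 Mbps.
Per-viewer media rate: 10.694 Mbps.
10 Gbps = 10,000 Mbps; 10,000 / 10.694 = 935.10 → 935 viewers.

935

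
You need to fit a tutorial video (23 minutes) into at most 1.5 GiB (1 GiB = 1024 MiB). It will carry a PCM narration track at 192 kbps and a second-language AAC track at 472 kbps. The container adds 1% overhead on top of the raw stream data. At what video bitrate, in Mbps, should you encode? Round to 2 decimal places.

Budget: 1.5 GiB = 12884.9 Mb.
Stream payload after overhead: 12884.9 / 1.01 = 12757.3 Mb.
23 min = 1380 s
Total bitrate budget: 12757.3 Mb / 1380 s = 9.244 Mbps.
Audio total: 192 + 472 = 664 kbps = 0.664 Mbps.
Video: 9.244 − 0.664 = 8.580 Mbps.

8.58 Mbps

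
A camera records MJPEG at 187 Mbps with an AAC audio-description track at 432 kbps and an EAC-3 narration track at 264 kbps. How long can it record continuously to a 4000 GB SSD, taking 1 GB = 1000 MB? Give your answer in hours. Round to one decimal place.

Audio total: 432 + 264 = 696 kbps = 0.696 Mbps.
Total bitrate: 187 + 0.696 = 187.696 Mbps.
Capacity: 4000 GB = 32,000,000 Mb.
Recording time: 32,000,000 / 187.696 = 170,488 s ≈ 47.4 hours.

47.4 hours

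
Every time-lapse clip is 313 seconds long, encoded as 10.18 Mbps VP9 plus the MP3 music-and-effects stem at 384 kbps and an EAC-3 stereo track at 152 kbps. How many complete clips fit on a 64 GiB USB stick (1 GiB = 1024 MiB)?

Audio total: 384 + 152 = 536 kbps = 0.536 Mbps.
Total bitrate: 10.716 Mbps.
Per item: 10.716 Mbps × 313 s = 3,354 Mb = 419.3 MB.
Capacity: 64 GiB = 549,756 Mb; 163.91 items → 163 complete.

163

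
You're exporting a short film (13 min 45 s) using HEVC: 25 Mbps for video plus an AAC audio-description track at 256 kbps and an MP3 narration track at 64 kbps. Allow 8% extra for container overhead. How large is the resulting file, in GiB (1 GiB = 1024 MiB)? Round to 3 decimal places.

2.626 GiB

13 min 45 s = 825 s
Audio total: 256 + 64 = 320 kbps = 0.320 Mbps.
Total bitrate: 25 + 0.320 = 25.320 Mbps.
Stream data: 25.320 Mbps × 825 s = 20889.0 Mb.
With 8% container overhead: ×1.08.
22,560 Mb = 2,820,015,000 bytes ÷ 1,073,741,824 = 2.626 GiB.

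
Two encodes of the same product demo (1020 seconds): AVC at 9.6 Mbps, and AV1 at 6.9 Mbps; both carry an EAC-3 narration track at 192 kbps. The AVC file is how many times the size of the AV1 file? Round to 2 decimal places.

1.38

Audio: 192 kbps = 0.192 Mbps.
AVC: 9.792 Mbps × 1020 s = 9987.8 Mb = 1.163 GiB.
AV1: 7.092 Mbps × 1020 s = 7233.8 Mb = 0.842 GiB.
Ratio: 1.163 / 0.842 = 1.381.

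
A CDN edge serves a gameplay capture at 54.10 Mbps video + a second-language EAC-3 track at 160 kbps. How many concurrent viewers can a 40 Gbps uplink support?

Audio: 160 kbps = 0.160 Mbps.
Per-viewer media rate: 54.260 Mbps.
40 Gbps = 40,000 Mbps; 40,000 / 54.260 = 737.19 → 737 viewers.

737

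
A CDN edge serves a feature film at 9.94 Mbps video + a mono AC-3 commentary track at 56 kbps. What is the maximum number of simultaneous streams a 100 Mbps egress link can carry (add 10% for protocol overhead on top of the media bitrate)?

9

Audio: 56 kbps = 0.056 Mbps.
Per-viewer media rate: 9.996 Mbps.
On the wire with 10% overhead: 10.996 Mbps.
100 Mbps = 100.0 Mbps; 100.0 / 10.996 = 9.09 → 9 viewers.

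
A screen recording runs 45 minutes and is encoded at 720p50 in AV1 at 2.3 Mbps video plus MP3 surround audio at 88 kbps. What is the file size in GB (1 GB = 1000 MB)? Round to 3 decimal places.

0.806 GB

45 min = 2700 s
Audio: 88 kbps = 0.088 Mbps.
Total bitrate: 2.3 + 0.088 = 2.388 Mbps.
Stream data: 2.388 Mbps × 2700 s = 6447.6 Mb.
6,448 Mb ÷ 8 = 806.0 MB → 0.806 GB.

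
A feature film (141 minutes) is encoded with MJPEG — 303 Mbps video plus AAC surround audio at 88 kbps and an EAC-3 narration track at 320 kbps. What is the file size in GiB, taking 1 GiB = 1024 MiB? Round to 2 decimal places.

298.82 GiB

141 min = 8460 s
Audio total: 88 + 320 = 408 kbps = 0.408 Mbps.
Total bitrate: 303 + 0.408 = 303.408 Mbps.
Stream data: 303.408 Mbps × 8460 s = 2566831.7 Mb.
2,566,832 Mb = 320,853,960,000 bytes ÷ 1,073,741,824 = 298.8 GiB.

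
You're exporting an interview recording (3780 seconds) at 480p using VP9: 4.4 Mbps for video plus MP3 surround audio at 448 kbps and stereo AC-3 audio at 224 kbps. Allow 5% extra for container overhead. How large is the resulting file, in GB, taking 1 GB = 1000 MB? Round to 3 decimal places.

Audio total: 448 + 224 = 672 kbps = 0.672 Mbps.
Total bitrate: 4.4 + 0.672 = 5.072 Mbps.
Stream data: 5.072 Mbps × 3780 s = 19172.2 Mb.
With 5% container overhead: ×1.05.
20,131 Mb ÷ 8 = 2,516 MB → 2.516 GB.

2.516 GB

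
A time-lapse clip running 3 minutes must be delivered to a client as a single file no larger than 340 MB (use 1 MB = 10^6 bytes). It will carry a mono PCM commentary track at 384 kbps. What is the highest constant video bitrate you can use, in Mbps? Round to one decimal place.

Budget: 340 MB = 2720.0 Mb.
3 min = 180 s
Total bitrate budget: 2720.0 Mb / 180 s = 15.111 Mbps.
Audio: 384 kbps = 0.384 Mbps.
Video: 15.111 − 0.384 = 14.727 Mbps.

14.7 Mbps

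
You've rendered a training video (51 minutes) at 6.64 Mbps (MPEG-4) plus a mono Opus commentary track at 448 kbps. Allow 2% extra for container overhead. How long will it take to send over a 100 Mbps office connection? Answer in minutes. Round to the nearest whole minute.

4 minutes

51 min = 3060 s
Audio: 448 kbps = 0.448 Mbps.
Total bitrate: 7.088 Mbps.
File: 7.088 Mbps × 3060 s = 21689.3 Mb.
With 2% container overhead: ×1.02. → 22123.1 Mb.
At 100 Mbps: 22123.1 / 100 = 221.2 s ≈ 3.69 minutes.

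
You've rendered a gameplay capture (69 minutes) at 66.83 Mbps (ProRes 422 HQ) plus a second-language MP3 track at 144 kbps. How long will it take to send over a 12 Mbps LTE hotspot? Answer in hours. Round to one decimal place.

6.4 hours

69 min = 4140 s
Audio: 144 kbps = 0.144 Mbps.
Total bitrate: 66.974 Mbps.
File: 66.974 Mbps × 4140 s = 277272.4 Mb.
At 12 Mbps: 277272.4 / 12 = 23106.0 s ≈ 6.42 hours.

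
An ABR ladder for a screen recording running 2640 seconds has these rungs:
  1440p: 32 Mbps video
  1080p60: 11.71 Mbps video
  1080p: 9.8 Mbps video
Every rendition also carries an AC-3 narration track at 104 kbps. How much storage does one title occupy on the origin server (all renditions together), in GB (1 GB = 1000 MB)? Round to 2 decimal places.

17.76 GB

Audio: 104 kbps = 0.104 Mbps.
Sum of rendition bitrates: (32+0.104) + (11.71+0.104) + (9.8+0.104) = 53.822 Mbps.
× 2640 s = 142,090 Mb = 17,761 MB = 17.76 GB.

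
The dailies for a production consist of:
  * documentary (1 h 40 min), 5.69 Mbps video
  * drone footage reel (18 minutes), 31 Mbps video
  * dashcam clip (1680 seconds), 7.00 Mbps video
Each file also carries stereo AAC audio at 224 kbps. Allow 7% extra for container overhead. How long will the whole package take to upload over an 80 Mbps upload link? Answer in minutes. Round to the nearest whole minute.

Audio: 224 kbps = 0.224 Mbps.
documentary: 5.914 Mbps × 6000 s × 1.07 = 37967.9 Mb
drone footage reel: 31.224 Mbps × 1080 s × 1.07 = 36082.5 Mb
dashcam clip: 7.224 Mbps × 1680 s × 1.07 = 12985.9 Mb
Total: 87036.2 Mb = 10879.5 MB.
At 80 Mbps: 87036.2 / 80 = 1088 s ≈ 18.1 minutes.

18 minutes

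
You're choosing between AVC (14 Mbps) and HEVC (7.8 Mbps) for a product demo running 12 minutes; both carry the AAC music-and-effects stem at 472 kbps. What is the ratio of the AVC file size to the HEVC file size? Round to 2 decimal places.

12 min = 720 s
Audio: 472 kbps = 0.472 Mbps.
AVC: 14.472 Mbps × 720 s = 10419.8 Mb = 1.302 GB.
HEVC: 8.272 Mbps × 720 s = 5955.8 Mb = 0.744 GB.
Ratio: 1.302 / 0.744 = 1.750.

1.75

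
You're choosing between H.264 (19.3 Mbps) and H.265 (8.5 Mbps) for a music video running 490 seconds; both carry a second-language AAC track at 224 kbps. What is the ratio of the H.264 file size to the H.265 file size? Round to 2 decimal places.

2.24

Audio: 224 kbps = 0.224 Mbps.
H.264: 19.524 Mbps × 490 s = 9566.8 Mb = 1.114 GiB.
H.265: 8.724 Mbps × 490 s = 4274.8 Mb = 0.498 GiB.
Ratio: 1.114 / 0.498 = 2.238.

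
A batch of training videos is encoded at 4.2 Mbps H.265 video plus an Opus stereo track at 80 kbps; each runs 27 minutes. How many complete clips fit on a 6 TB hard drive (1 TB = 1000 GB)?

6922

27 min = 1620 s
Audio: 80 kbps = 0.080 Mbps.
Total bitrate: 4.280 Mbps.
Per item: 4.280 Mbps × 1620 s = 6,934 Mb = 866.7 MB.
Capacity: 6 TB = 48,000,000 Mb; 6922.81 items → 6922 complete.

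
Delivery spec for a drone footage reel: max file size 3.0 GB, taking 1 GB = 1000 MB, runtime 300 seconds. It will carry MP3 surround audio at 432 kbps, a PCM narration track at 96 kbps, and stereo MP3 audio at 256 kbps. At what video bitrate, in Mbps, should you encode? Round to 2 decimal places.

79.22 Mbps

Budget: 3.0 GB = 24000.0 Mb.
Total bitrate budget: 24000.0 Mb / 300 s = 80.000 Mbps.
Audio total: 432 + 96 + 256 = 784 kbps = 0.784 Mbps.
Video: 80.000 − 0.784 = 79.216 Mbps.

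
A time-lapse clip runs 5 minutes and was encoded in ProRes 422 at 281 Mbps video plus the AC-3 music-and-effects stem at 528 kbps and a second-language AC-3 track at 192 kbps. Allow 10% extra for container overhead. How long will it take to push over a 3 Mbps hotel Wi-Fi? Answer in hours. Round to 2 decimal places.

8.61 hours

5 min = 300 s
Audio total: 528 + 192 = 720 kbps = 0.720 Mbps.
Total bitrate: 281.720 Mbps.
File: 281.720 Mbps × 300 s = 84516.0 Mb.
With 10% container overhead: ×1.10. → 92967.6 Mb.
At 3 Mbps: 92967.6 / 3 = 30989.2 s ≈ 8.61 hours.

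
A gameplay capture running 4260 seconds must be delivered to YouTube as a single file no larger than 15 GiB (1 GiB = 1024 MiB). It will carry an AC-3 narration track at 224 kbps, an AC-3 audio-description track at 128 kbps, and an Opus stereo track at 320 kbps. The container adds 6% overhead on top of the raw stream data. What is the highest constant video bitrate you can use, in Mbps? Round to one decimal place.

27.9 Mbps

Budget: 15 GiB = 128849.0 Mb.
Stream payload after overhead: 128849.0 / 1.06 = 121555.7 Mb.
Total bitrate budget: 121555.7 Mb / 4260 s = 28.534 Mbps.
Audio total: 224 + 128 + 320 = 672 kbps = 0.672 Mbps.
Video: 28.534 − 0.672 = 27.862 Mbps.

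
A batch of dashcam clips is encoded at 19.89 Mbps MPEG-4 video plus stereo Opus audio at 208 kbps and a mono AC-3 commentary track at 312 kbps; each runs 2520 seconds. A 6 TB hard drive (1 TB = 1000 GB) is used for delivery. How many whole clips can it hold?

Audio total: 208 + 312 = 520 kbps = 0.520 Mbps.
Total bitrate: 20.410 Mbps.
Per item: 20.410 Mbps × 2520 s = 51,433 Mb = 6,429 MB.
Capacity: 6 TB = 48,000,000 Mb; 933.25 items → 933 complete.

933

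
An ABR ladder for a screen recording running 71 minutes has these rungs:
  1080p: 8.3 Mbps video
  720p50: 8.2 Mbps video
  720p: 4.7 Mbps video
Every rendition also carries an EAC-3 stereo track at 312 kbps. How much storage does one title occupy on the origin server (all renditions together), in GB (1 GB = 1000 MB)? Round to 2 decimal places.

11.79 GB

71 min = 4260 s
Audio: 312 kbps = 0.312 Mbps.
Sum of rendition bitrates: (8.3+0.312) + (8.2+0.312) + (4.7+0.312) = 22.136 Mbps.
× 4260 s = 94,299 Mb = 11,787 MB = 11.79 GB.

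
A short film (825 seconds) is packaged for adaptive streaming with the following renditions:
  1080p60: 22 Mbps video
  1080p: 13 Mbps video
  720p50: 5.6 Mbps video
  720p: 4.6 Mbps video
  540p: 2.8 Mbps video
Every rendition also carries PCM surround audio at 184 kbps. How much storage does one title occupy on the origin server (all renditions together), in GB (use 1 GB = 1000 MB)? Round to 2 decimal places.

Audio: 184 kbps = 0.184 Mbps.
Sum of rendition bitrates: (22+0.184) + (13+0.184) + (5.6+0.184) + (4.6+0.184) + (2.8+0.184) = 48.920 Mbps.
× 825 s = 40,359 Mb = 5,045 MB = 5.045 GB.

5.04 GB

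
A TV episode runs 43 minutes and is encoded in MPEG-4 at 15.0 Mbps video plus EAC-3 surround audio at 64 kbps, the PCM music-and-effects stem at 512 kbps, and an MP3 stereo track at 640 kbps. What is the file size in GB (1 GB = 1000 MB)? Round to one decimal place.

5.2 GB

43 min = 2580 s
Audio total: 64 + 512 + 640 = 1216 kbps = 1.216 Mbps.
Total bitrate: 15.0 + 1.216 = 16.216 Mbps.
Stream data: 16.216 Mbps × 2580 s = 41837.3 Mb.
41,837 Mb ÷ 8 = 5,230 MB → 5.230 GB.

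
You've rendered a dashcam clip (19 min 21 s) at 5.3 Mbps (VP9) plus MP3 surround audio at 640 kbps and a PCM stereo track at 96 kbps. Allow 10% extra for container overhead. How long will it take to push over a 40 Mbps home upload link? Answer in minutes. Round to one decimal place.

3.2 minutes

19 min 21 s = 1161 s
Audio total: 640 + 96 = 736 kbps = 0.736 Mbps.
Total bitrate: 6.036 Mbps.
File: 6.036 Mbps × 1161 s = 7007.8 Mb.
With 10% container overhead: ×1.10. → 7708.6 Mb.
At 40 Mbps: 7708.6 / 40 = 192.7 s ≈ 3.21 minutes.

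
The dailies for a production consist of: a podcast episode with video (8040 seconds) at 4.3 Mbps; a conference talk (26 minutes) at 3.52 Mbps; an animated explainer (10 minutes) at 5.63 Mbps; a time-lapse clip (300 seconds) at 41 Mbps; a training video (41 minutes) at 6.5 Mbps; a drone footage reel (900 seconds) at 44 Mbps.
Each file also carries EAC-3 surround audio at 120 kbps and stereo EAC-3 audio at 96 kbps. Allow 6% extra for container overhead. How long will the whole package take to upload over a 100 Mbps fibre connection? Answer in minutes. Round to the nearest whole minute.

Audio total: 120 + 96 = 216 kbps = 0.216 Mbps.
podcast episode with video: 4.516 Mbps × 8040 s × 1.06 = 38487.2 Mb
conference talk: 3.736 Mbps × 1560 s × 1.06 = 6177.8 Mb
animated explainer: 5.846 Mbps × 600 s × 1.06 = 3718.1 Mb
time-lapse clip: 41.216 Mbps × 300 s × 1.06 = 13106.7 Mb
training video: 6.716 Mbps × 2460 s × 1.06 = 17512.6 Mb
drone footage reel: 44.216 Mbps × 900 s × 1.06 = 42182.1 Mb
Total: 121184.5 Mb = 15148.1 MB.
At 100 Mbps: 121184.5 / 100 = 1212 s ≈ 20.2 minutes.

20 minutes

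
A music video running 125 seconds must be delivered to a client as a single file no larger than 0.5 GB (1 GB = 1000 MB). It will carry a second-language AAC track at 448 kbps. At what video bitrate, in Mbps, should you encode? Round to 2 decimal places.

Budget: 0.5 GB = 4000.0 Mb.
Total bitrate budget: 4000.0 Mb / 125 s = 32.000 Mbps.
Audio: 448 kbps = 0.448 Mbps.
Video: 32.000 − 0.448 = 31.552 Mbps.

31.55 Mbps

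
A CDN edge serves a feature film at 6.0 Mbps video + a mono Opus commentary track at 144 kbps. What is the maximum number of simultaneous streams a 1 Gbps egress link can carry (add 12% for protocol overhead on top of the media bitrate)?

Audio: 144 kbps = 0.144 Mbps.
Per-viewer media rate: 6.144 Mbps.
On the wire with 12% overhead: 6.881 Mbps.
1 Gbps = 1,000 Mbps; 1,000 / 6.881 = 145.32 → 145 viewers.

145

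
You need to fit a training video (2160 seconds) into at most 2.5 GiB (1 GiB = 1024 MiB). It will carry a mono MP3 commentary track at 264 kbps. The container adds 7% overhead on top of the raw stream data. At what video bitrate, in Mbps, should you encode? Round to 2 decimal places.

9.03 Mbps

Budget: 2.5 GiB = 21474.8 Mb.
Stream payload after overhead: 21474.8 / 1.07 = 20069.9 Mb.
Total bitrate budget: 20069.9 Mb / 2160 s = 9.292 Mbps.
Audio: 264 kbps = 0.264 Mbps.
Video: 9.292 − 0.264 = 9.028 Mbps.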